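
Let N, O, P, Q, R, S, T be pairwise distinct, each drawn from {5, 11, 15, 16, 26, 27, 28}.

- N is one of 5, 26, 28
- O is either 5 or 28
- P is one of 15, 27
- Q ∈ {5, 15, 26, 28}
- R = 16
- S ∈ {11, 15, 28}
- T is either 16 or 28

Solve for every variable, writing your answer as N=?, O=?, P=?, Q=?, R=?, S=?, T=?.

N=26, O=5, P=27, Q=15, R=16, S=11, T=28

R's domain is down to {16}, so R = 16. So T can't be 16.
T has just one choice, so T = 28. Eliminate 28 elsewhere: N, O, Q, S.
O's domain is down to {5}, so O = 5. Remove 5 from N, Q.
N's domain is down to {26}, so N = 26. Eliminate 26 elsewhere: Q.
Q has just one choice, so Q = 15. Eliminate 15 elsewhere: P, S.
S's domain is down to {11}, so S = 11.
P's domain is down to {27}, so P = 27.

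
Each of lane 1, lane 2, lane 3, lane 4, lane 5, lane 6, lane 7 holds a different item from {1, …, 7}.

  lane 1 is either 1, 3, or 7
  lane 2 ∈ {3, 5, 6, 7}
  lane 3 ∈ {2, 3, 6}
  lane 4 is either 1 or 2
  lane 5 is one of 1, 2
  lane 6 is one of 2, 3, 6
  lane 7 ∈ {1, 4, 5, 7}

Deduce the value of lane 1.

7

The 7 variables draw from only 7 values {1, 2, 3, 4, 5, 6, 7}, so each is used; only lane 7 can be 4, hence lane 7 = 4.
Among the 6 still-open variables, 5 fits only lane 2 (and all 6 values in {1, 2, 3, 5, 6, 7} must be used), so lane 2 = 5.
The 5 still-open variables draw from only 5 values {1, 2, 3, 6, 7}, so each is used; only lane 1 can be 7, hence lane 1 = 7.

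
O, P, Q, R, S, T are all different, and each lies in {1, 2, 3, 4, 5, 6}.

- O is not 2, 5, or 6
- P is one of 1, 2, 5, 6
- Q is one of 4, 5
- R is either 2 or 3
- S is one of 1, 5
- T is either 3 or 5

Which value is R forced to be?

Among the 6 variables, 6 fits only P (and all 6 values in {1, 2, 3, 4, 5, 6} must be used), so P = 6.
The 5 still-open variables together cover exactly {1, 2, 3, 4, 5} — 5 values for 5 variables — and 2 appears only in R's list, so R = 2.

2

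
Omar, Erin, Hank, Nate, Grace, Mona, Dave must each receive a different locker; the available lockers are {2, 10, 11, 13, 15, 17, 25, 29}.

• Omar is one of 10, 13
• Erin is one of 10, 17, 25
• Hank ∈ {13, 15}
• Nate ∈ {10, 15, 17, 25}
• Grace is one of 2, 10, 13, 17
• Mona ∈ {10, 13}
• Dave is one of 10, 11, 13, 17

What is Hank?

15

The 7 variables draw from only 7 values {2, 10, 11, 13, 15, 17, 25}, so each is used; only Grace can be 2, hence Grace = 2.
The 6 still-open variables draw from only 6 values {10, 11, 13, 15, 17, 25}, so each is used; only Dave can be 11, hence Dave = 11.
Omar and Mona share exactly the 2 values {10, 13}; by pigeonhole those values go to them, so strike 10, 13 from Erin, Hank, Nate.
So Hank = 15.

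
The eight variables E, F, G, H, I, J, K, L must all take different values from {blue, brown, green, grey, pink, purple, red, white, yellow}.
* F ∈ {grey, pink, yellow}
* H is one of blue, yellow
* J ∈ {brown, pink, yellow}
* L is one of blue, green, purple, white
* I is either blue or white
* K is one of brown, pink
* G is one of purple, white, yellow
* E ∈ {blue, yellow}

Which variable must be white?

The 8 variables draw from only 8 values {blue, brown, green, grey, pink, purple, white, yellow}, so each is used; only L can be green, hence L = green.
The 7 still-open variables draw from only 7 values {blue, brown, grey, pink, purple, white, yellow}, so each is used; only F can be grey, hence F = grey.
The 6 still-open variables draw from only 6 values {blue, brown, pink, purple, white, yellow}, so each is used; only G can be purple, hence G = purple.
Among the 5 still-open variables, white fits only I (and all 5 values in {blue, brown, pink, white, yellow} must be used), so I = white.

I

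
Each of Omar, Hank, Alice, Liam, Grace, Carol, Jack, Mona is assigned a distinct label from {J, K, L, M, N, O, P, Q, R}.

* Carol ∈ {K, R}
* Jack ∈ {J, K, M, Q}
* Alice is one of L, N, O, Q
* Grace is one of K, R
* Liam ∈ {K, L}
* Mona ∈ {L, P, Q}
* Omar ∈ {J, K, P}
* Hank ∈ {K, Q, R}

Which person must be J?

Omar

Grace and Carol between them cover only {K, R} — a naked pair. Remove those values from Omar, Hank, Liam, Jack.
Hank's domain is down to {Q}, so Hank = Q. Remove Q from Alice, Jack, Mona.
Liam must be L (only option left). Eliminate L elsewhere: Alice, Mona.
Mona has just one choice, so Mona = P. Strike P from Omar.
So J goes to Omar.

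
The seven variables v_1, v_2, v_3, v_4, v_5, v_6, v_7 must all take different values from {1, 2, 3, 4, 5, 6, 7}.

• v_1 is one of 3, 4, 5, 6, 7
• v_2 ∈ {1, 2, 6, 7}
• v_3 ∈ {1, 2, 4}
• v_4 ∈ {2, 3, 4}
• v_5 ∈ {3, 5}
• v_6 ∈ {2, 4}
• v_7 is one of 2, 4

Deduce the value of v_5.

5

v_6 and v_7 share exactly the 2 values {2, 4}; by pigeonhole those values go to them, so strike 2, 4 from v_1, v_2, v_3, v_4.
v_3 has just one choice, so v_3 = 1. Remove 1 from v_2.
v_4 has just one choice, so v_4 = 3. Remove 3 from v_1, v_5.
So v_5 = 5.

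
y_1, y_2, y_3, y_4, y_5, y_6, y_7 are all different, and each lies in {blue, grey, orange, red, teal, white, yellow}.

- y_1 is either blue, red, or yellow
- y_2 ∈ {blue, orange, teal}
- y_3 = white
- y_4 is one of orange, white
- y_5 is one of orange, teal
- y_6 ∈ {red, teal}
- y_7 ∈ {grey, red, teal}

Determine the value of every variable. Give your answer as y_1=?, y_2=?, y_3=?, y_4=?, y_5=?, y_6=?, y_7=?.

y_3's domain is down to {white}, so y_3 = white. Remove white from y_4.
y_4 has just one choice, so y_4 = orange. Eliminate orange elsewhere: y_2, y_5.
That leaves y_5 = teal. Eliminate teal elsewhere: y_2, y_6, y_7.
That leaves y_6 = red. Remove red from y_1, y_7.
That leaves y_7 = grey.
y_2 has just one choice, so y_2 = blue. Strike blue from y_1.
y_1 has just one choice, so y_1 = yellow.

y_1=yellow, y_2=blue, y_3=white, y_4=orange, y_5=teal, y_6=red, y_7=grey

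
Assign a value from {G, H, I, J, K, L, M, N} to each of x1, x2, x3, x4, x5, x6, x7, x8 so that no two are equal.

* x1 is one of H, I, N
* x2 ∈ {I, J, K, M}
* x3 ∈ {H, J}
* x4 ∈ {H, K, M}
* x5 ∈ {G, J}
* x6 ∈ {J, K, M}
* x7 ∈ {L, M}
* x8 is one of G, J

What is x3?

Among the 8 variables, L fits only x7 (and all 8 values in {G, H, I, J, K, L, M, N} must be used), so x7 = L.
The 7 still-open variables together cover exactly {G, H, I, J, K, M, N} — 7 values for 7 variables — and N appears only in x1's list, so x1 = N.
The 6 still-open variables draw from only 6 values {G, H, I, J, K, M}, so each is used; only x2 can be I, hence x2 = I.
x5 and x8 between them cover only {G, J} — a naked pair. Remove those values from x3, x6.
So x3 = H.

H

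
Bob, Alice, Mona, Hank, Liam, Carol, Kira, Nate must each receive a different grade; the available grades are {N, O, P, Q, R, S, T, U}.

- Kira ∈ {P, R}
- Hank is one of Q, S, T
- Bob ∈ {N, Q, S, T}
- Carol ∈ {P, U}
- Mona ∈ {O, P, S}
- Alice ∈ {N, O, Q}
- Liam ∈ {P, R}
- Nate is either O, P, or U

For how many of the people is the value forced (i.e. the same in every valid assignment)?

Liam and Kira share exactly the 2 values {P, R}; by pigeonhole those values go to them, so strike P, R from Mona, Carol, Nate.
That leaves Carol = U. Strike U from Nate.
Nate must be O (only option left). So Alice, Mona can't be O.
Mona must be S (only option left). So Bob, Hank can't be S.
Determined: Mona=S, Carol=U, Nate=O. The other people each still have more than one consistent value. That makes 3.

3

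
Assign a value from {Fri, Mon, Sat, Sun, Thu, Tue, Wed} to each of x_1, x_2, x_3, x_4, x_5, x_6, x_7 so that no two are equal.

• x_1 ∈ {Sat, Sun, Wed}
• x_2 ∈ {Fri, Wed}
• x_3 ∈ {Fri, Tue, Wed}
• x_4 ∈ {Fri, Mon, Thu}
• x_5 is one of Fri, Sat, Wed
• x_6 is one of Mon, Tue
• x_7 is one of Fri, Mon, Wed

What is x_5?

Sat

Among the 7 variables, Sun fits only x_1 (and all 7 values in {Fri, Mon, Sat, Sun, Thu, Tue, Wed} must be used), so x_1 = Sun.
The 6 still-open variables draw from only 6 values {Fri, Mon, Sat, Thu, Tue, Wed}, so each is used; only x_5 can be Sat, hence x_5 = Sat.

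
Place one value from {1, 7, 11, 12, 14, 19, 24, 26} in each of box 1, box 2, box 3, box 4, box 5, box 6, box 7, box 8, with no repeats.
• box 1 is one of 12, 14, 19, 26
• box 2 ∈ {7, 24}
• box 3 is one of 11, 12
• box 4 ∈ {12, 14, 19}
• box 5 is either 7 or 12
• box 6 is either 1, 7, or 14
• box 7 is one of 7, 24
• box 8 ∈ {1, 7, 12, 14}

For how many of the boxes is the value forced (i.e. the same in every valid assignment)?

Among the 8 variables, 11 fits only box 3 (and all 8 values in {1, 7, 11, 12, 14, 19, 24, 26} must be used), so box 3 = 11.
Among the 7 still-open variables, 26 fits only box 1 (and all 7 values in {1, 7, 12, 14, 19, 24, 26} must be used), so box 1 = 26.
The 6 still-open variables draw from only 6 values {1, 7, 12, 14, 19, 24}, so each is used; only box 4 can be 19, hence box 4 = 19.
box 2 and box 7 between them cover only {7, 24} — a naked pair. Remove those values from box 5, box 6, box 8.
box 5 must be 12 (only option left). So box 8 can't be 12.
Determined: box 1=26, box 3=11, box 4=19, box 5=12. The other boxes each still have more than one consistent value. That makes 4.

4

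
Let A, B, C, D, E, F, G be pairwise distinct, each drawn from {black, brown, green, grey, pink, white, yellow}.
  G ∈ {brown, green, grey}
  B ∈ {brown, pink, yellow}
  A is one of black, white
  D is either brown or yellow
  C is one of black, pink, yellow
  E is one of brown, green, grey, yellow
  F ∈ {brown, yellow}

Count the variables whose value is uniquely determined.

3

Among the 7 variables, white fits only A (and all 7 values in {black, brown, green, grey, pink, white, yellow} must be used), so A = white.
Among the 6 still-open variables, black fits only C (and all 6 values in {black, brown, green, grey, pink, yellow} must be used), so C = black.
The 5 still-open variables together cover exactly {brown, green, grey, pink, yellow} — 5 values for 5 variables — and pink appears only in B's list, so B = pink.
The 2 variables D and F are confined to {brown, yellow}, which locks those values in; drop them from E, G.
Determined: A=white, B=pink, C=black. The other variables each still have more than one consistent value. That makes 3.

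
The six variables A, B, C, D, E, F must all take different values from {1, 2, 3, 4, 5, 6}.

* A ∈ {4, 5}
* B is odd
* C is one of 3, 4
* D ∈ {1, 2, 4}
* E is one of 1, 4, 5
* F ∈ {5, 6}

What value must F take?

6

The 6 variables draw from only 6 values {1, 2, 3, 4, 5, 6}, so each is used; only D can be 2, hence D = 2.
The 5 still-open variables together cover exactly {1, 3, 4, 5, 6} — 5 values for 5 variables — and 6 appears only in F's list, so F = 6.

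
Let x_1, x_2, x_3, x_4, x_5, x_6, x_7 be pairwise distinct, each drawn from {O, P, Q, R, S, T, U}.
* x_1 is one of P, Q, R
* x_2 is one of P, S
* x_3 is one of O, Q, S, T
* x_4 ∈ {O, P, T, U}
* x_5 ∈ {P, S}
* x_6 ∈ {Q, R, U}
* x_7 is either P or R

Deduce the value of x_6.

The 2 variables x_2 and x_5 are confined to {P, S}, which locks those values in; drop them from x_1, x_3, x_4, x_7.
x_7 must be R (only option left). Strike R from x_1, x_6.
x_1 has just one choice, so x_1 = Q. So x_3, x_6 can't be Q.
So x_6 = U.

U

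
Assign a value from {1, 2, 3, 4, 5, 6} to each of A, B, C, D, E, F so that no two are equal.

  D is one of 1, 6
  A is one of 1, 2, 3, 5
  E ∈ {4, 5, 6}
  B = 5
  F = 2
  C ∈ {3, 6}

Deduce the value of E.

B's domain is down to {5}, so B = 5. So A, E can't be 5.
That leaves F = 2. Remove 2 from A.
The 4 still-open variables draw from only 4 values {1, 3, 4, 6}, so each is used; only E can be 4, hence E = 4.

4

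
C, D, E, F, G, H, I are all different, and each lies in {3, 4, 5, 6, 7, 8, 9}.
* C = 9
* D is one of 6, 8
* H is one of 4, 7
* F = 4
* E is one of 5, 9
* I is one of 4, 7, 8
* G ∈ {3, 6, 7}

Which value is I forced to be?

8

C has just one choice, so C = 9. Remove 9 from E.
That leaves E = 5.
F has just one choice, so F = 4. Eliminate 4 elsewhere: H, I.
That leaves H = 7. Eliminate 7 elsewhere: G, I.
So I = 8.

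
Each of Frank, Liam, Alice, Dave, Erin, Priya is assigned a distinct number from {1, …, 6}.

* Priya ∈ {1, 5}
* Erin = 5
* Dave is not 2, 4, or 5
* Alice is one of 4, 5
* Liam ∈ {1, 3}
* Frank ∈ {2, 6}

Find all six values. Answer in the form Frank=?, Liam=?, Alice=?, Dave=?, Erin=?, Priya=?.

Frank=2, Liam=3, Alice=4, Dave=6, Erin=5, Priya=1

Erin has just one choice, so Erin = 5. So Alice, Priya can't be 5.
Priya's domain is down to {1}, so Priya = 1. So Liam, Dave can't be 1.
Liam has just one choice, so Liam = 3. Remove 3 from Dave.
Alice has just one choice, so Alice = 4.
Dave must be 6 (only option left). Eliminate 6 elsewhere: Frank.
That leaves Frank = 2.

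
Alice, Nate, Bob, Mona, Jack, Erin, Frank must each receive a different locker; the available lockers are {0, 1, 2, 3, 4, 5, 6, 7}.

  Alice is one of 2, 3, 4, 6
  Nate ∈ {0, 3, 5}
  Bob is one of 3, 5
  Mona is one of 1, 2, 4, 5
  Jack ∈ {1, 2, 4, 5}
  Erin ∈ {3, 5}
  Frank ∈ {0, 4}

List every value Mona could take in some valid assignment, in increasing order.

1, 2

The 7 variables together cover exactly {0, 1, 2, 3, 4, 5, 6} — 7 values for 7 variables — and 6 appears only in Alice's list, so Alice = 6.
The 2 variables Bob and Erin are confined to {3, 5}, which locks those values in; drop them from Nate, Mona, Jack.
Nate must be 0 (only option left). So Frank can't be 0.
Frank has just one choice, so Frank = 4. Strike 4 from Mona, Jack.
No further eliminations apply; Mona can still be any of 1, 2.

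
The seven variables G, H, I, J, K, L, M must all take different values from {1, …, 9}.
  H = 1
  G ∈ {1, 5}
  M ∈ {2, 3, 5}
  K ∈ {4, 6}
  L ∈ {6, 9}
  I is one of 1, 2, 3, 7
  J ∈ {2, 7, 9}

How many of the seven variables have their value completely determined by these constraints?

2

H must be 1 (only option left). Eliminate 1 elsewhere: G, I.
G's domain is down to {5}, so G = 5. Remove 5 from M.
Determined: G=5, H=1. The other variables each still have more than one consistent value. That makes 2.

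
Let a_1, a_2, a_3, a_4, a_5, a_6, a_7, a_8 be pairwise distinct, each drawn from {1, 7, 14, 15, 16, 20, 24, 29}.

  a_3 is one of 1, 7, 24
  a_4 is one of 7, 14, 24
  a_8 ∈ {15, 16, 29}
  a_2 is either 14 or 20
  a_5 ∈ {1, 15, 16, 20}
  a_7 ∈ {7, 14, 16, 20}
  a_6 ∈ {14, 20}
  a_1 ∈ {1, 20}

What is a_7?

16

The 8 variables together cover exactly {1, 7, 14, 15, 16, 20, 24, 29} — 8 values for 8 variables — and 29 appears only in a_8's list, so a_8 = 29.
The 7 still-open variables draw from only 7 values {1, 7, 14, 15, 16, 20, 24}, so each is used; only a_5 can be 15, hence a_5 = 15.
The 6 still-open variables together cover exactly {1, 7, 14, 16, 20, 24} — 6 values for 6 variables — and 16 appears only in a_7's list, so a_7 = 16.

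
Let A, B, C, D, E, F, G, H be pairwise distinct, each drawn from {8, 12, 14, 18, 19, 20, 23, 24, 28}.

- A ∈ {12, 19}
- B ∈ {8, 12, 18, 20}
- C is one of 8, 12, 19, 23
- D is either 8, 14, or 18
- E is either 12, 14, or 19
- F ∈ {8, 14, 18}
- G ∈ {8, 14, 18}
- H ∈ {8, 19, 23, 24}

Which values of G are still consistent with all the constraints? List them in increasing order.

The 8 variables draw from only 8 values {8, 12, 14, 18, 19, 20, 23, 24}, so each is used; only B can be 20, hence B = 20.
Among the 7 still-open variables, 24 fits only H (and all 7 values in {8, 12, 14, 18, 19, 23, 24} must be used), so H = 24.
The 6 still-open variables draw from only 6 values {8, 12, 14, 18, 19, 23}, so each is used; only C can be 23, hence C = 23.
D, F, G share exactly the 3 values {8, 14, 18}; by pigeonhole those values go to them, so strike 8, 14, 18 from E.
No further eliminations apply; G can still be any of 8, 14, 18.

8, 14, 18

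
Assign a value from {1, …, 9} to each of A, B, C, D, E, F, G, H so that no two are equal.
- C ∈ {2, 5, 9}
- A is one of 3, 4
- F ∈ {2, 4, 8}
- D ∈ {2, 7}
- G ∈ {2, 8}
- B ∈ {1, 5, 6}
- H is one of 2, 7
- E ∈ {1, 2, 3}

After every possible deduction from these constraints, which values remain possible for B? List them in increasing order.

D and H between them cover only {2, 7} — a naked pair. Remove those values from C, E, F, G.
G must be 8 (only option left). So F can't be 8.
F's domain is down to {4}, so F = 4. So A can't be 4.
A has just one choice, so A = 3. Eliminate 3 elsewhere: E.
E must be 1 (only option left). Remove 1 from B.
No further eliminations apply; B can still be any of 5, 6.

5, 6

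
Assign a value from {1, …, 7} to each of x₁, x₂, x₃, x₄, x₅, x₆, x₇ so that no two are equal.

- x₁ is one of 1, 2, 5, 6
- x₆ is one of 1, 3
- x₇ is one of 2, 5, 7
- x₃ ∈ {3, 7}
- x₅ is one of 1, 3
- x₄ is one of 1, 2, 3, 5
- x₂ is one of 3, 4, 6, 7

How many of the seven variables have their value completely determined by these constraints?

3

The 7 variables together cover exactly {1, 2, 3, 4, 5, 6, 7} — 7 values for 7 variables — and 4 appears only in x₂'s list, so x₂ = 4.
The 6 still-open variables together cover exactly {1, 2, 3, 5, 6, 7} — 6 values for 6 variables — and 6 appears only in x₁'s list, so x₁ = 6.
The 2 variables x₅ and x₆ are confined to {1, 3}, which locks those values in; drop them from x₃, x₄.
That leaves x₃ = 7. Eliminate 7 elsewhere: x₇.
Determined: x₁=6, x₂=4, x₃=7. The other variables each still have more than one consistent value. That makes 3.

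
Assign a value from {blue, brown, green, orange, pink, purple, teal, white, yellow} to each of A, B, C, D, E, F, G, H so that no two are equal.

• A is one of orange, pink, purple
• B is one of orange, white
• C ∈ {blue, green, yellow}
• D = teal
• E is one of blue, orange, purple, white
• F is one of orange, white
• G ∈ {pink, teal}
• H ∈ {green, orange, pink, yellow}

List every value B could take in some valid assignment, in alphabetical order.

D must be teal (only option left). Strike teal from G.
That leaves G = pink. Eliminate pink elsewhere: A, H.
B and F share exactly the 2 values {orange, white}; by pigeonhole those values go to them, so strike orange, white from A, E, H.
A's domain is down to {purple}, so A = purple. So E can't be purple.
That leaves E = blue. Eliminate blue elsewhere: C.
No further eliminations apply; B can still be any of orange, white.

orange, white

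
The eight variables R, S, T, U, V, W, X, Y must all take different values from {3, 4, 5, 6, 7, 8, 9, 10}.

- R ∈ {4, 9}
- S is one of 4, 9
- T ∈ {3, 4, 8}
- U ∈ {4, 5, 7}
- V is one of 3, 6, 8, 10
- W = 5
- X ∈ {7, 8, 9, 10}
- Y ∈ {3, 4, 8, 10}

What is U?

7

W's domain is down to {5}, so W = 5. Remove 5 from U.
The 7 still-open variables together cover exactly {3, 4, 6, 7, 8, 9, 10} — 7 values for 7 variables — and 6 appears only in V's list, so V = 6.
R and S between them cover only {4, 9} — a naked pair. Remove those values from T, U, X, Y.
So U = 7.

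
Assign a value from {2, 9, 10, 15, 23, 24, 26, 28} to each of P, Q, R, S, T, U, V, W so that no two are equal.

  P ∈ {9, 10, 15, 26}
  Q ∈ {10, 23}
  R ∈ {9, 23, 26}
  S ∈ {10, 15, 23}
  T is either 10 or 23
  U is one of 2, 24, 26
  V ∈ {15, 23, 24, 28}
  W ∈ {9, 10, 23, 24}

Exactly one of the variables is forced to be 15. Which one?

Among the 8 variables, 2 fits only U (and all 8 values in {2, 9, 10, 15, 23, 24, 26, 28} must be used), so U = 2.
The 7 still-open variables draw from only 7 values {9, 10, 15, 23, 24, 26, 28}, so each is used; only V can be 28, hence V = 28.
The 6 still-open variables draw from only 6 values {9, 10, 15, 23, 24, 26}, so each is used; only W can be 24, hence W = 24.
The 2 variables Q and T are confined to {10, 23}, which locks those values in; drop them from P, R, S.
So 15 goes to S.

S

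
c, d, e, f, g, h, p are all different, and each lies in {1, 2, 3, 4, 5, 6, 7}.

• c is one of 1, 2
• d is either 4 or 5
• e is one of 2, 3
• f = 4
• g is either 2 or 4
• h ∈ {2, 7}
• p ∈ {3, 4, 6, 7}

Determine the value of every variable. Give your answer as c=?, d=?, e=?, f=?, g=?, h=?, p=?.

f's domain is down to {4}, so f = 4. Remove 4 from d, g, p.
g's domain is down to {2}, so g = 2. Strike 2 from c, e, h.
h must be 7 (only option left). Remove 7 from p.
c has just one choice, so c = 1.
d's domain is down to {5}, so d = 5.
e must be 3 (only option left). Eliminate 3 elsewhere: p.
That leaves p = 6.

c=1, d=5, e=3, f=4, g=2, h=7, p=6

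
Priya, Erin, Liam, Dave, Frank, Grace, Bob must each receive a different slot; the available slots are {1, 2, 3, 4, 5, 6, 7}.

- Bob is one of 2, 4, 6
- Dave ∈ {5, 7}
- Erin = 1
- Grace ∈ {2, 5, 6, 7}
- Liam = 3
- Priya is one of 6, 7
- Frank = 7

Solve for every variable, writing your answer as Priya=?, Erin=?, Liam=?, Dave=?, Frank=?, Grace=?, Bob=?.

Priya=6, Erin=1, Liam=3, Dave=5, Frank=7, Grace=2, Bob=4

Erin must be 1 (only option left).
That leaves Liam = 3.
Frank must be 7 (only option left). Remove 7 from Priya, Dave, Grace.
Priya has just one choice, so Priya = 6. So Grace, Bob can't be 6.
Dave's domain is down to {5}, so Dave = 5. Eliminate 5 elsewhere: Grace.
Grace has just one choice, so Grace = 2. Strike 2 from Bob.
Bob has just one choice, so Bob = 4.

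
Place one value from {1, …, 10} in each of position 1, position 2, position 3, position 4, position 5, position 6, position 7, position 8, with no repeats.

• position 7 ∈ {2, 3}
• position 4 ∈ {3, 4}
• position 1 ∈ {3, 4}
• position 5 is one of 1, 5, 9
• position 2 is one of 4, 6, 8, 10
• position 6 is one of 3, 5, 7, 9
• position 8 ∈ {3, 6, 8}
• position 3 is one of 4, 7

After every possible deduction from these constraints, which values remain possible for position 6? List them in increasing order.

5, 9

position 1 and position 4 share exactly the 2 values {3, 4}; by pigeonhole those values go to them, so strike 3, 4 from position 2, position 3, position 6, position 7, position 8.
position 3 has just one choice, so position 3 = 7. Eliminate 7 elsewhere: position 6.
position 7 must be 2 (only option left).
No further eliminations apply; position 6 can still be any of 5, 9.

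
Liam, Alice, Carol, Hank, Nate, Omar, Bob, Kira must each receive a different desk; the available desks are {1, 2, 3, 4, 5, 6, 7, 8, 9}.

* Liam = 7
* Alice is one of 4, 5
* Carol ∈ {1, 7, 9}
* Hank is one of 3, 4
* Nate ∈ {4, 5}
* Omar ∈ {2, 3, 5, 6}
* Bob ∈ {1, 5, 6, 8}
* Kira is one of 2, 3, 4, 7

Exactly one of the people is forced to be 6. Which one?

Liam must be 7 (only option left). Eliminate 7 elsewhere: Carol, Kira.
Alice and Nate between them cover only {4, 5} — a naked pair. Remove those values from Hank, Omar, Bob, Kira.
That leaves Hank = 3. Remove 3 from Omar, Kira.
That leaves Kira = 2. Eliminate 2 elsewhere: Omar.
So 6 goes to Omar.

Omar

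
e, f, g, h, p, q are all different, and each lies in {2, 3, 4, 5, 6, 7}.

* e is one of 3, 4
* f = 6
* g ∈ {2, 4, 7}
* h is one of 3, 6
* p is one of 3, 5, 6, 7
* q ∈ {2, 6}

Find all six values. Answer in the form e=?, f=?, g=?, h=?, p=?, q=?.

e=4, f=6, g=7, h=3, p=5, q=2

f has just one choice, so f = 6. Eliminate 6 elsewhere: h, p, q.
h has just one choice, so h = 3. Strike 3 from e, p.
q must be 2 (only option left). So g can't be 2.
That leaves e = 4. So g can't be 4.
g's domain is down to {7}, so g = 7. So p can't be 7.
p must be 5 (only option left).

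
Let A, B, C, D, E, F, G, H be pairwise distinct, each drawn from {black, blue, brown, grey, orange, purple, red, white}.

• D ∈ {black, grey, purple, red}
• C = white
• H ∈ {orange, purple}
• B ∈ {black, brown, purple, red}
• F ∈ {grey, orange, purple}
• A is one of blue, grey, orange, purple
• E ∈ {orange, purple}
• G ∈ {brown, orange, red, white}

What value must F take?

grey

C's domain is down to {white}, so C = white. Strike white from G.
The 7 still-open variables draw from only 7 values {black, blue, brown, grey, orange, purple, red}, so each is used; only A can be blue, hence A = blue.
E and H between them cover only {orange, purple} — a naked pair. Remove those values from B, D, F, G.
So F = grey.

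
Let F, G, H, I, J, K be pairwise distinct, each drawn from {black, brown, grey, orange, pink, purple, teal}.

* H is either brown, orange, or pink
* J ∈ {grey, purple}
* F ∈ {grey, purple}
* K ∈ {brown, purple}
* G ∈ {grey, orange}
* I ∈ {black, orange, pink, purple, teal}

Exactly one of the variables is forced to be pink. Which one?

H

F and J share exactly the 2 values {grey, purple}; by pigeonhole those values go to them, so strike grey, purple from G, I, K.
G's domain is down to {orange}, so G = orange. Strike orange from H, I.
K must be brown (only option left). Eliminate brown elsewhere: H.
So pink goes to H.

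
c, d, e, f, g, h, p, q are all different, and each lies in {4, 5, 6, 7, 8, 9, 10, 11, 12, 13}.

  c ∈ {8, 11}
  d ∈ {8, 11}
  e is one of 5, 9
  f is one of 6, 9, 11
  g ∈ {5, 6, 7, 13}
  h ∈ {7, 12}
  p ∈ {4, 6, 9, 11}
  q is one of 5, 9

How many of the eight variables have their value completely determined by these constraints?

c and d between them cover only {8, 11} — a naked pair. Remove those values from f, p.
The 2 variables e and q are confined to {5, 9}, which locks those values in; drop them from f, g, p.
f's domain is down to {6}, so f = 6. Strike 6 from g, p.
p's domain is down to {4}, so p = 4.
Determined: f=6, p=4. The other variables each still have more than one consistent value. That makes 2.

2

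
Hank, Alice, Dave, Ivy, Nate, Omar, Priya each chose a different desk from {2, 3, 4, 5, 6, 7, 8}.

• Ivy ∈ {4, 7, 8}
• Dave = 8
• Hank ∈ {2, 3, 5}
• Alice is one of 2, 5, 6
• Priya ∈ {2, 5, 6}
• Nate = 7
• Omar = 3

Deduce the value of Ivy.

Dave's domain is down to {8}, so Dave = 8. Strike 8 from Ivy.
Nate has just one choice, so Nate = 7. Eliminate 7 elsewhere: Ivy.
So Ivy = 4.

4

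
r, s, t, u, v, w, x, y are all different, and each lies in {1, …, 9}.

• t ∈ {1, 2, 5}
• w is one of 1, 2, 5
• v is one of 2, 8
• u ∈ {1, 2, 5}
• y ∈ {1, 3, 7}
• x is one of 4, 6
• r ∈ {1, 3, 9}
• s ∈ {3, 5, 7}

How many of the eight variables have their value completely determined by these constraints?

The 3 variables t, u, w are confined to {1, 2, 5}, which locks those values in; drop them from r, s, v, y.
v has just one choice, so v = 8.
The 2 variables s and y are confined to {3, 7}, which locks those values in; drop them from r.
r must be 9 (only option left).
Determined: r=9, v=8. The other variables each still have more than one consistent value. That makes 2.

2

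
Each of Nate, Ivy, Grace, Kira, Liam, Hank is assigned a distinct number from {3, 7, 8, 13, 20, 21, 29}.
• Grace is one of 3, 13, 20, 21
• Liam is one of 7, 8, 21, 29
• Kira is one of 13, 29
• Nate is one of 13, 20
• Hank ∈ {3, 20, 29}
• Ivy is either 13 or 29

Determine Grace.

21

Ivy and Kira between them cover only {13, 29} — a naked pair. Remove those values from Nate, Grace, Liam, Hank.
That leaves Nate = 20. So Grace, Hank can't be 20.
Hank's domain is down to {3}, so Hank = 3. Remove 3 from Grace.
So Grace = 21.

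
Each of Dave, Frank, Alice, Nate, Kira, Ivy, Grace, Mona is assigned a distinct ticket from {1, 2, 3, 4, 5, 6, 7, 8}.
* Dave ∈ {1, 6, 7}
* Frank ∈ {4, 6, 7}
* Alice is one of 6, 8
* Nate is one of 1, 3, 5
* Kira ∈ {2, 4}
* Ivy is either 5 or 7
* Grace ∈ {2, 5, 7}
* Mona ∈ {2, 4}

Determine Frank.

Among the 8 variables, 3 fits only Nate (and all 8 values in {1, 2, 3, 4, 5, 6, 7, 8} must be used), so Nate = 3.
The 7 still-open variables draw from only 7 values {1, 2, 4, 5, 6, 7, 8}, so each is used; only Dave can be 1, hence Dave = 1.
The 6 still-open variables draw from only 6 values {2, 4, 5, 6, 7, 8}, so each is used; only Alice can be 8, hence Alice = 8.
Among the 5 still-open variables, 6 fits only Frank (and all 5 values in {2, 4, 5, 6, 7} must be used), so Frank = 6.

6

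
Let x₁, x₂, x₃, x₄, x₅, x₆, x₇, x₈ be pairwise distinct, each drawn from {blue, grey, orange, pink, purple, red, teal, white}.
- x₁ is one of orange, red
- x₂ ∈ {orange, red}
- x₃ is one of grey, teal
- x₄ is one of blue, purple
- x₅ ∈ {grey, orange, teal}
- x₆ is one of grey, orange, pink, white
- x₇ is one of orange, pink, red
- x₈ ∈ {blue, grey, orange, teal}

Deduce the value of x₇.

pink

The 8 variables draw from only 8 values {blue, grey, orange, pink, purple, red, teal, white}, so each is used; only x₄ can be purple, hence x₄ = purple.
The 7 still-open variables together cover exactly {blue, grey, orange, pink, red, teal, white} — 7 values for 7 variables — and blue appears only in x₈'s list, so x₈ = blue.
Among the 6 still-open variables, white fits only x₆ (and all 6 values in {grey, orange, pink, red, teal, white} must be used), so x₆ = white.
The 5 still-open variables together cover exactly {grey, orange, pink, red, teal} — 5 values for 5 variables — and pink appears only in x₇'s list, so x₇ = pink.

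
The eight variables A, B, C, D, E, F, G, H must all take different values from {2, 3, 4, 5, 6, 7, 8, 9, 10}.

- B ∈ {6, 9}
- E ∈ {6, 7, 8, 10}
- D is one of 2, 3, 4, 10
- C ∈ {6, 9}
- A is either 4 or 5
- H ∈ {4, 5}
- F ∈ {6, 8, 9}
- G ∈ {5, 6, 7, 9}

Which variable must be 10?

A and H share exactly the 2 values {4, 5}; by pigeonhole those values go to them, so strike 4, 5 from D, G.
The 2 variables B and C are confined to {6, 9}, which locks those values in; drop them from E, F, G.
That leaves F = 8. Eliminate 8 elsewhere: E.
G must be 7 (only option left). Eliminate 7 elsewhere: E.
So 10 goes to E.

E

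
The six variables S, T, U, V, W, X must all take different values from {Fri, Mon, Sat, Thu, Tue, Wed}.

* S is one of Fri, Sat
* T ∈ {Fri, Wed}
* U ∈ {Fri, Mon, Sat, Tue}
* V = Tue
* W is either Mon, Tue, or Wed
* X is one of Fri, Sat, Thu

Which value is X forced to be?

V's domain is down to {Tue}, so V = Tue. Strike Tue from U, W.
The 5 still-open variables together cover exactly {Fri, Mon, Sat, Thu, Wed} — 5 values for 5 variables — and Thu appears only in X's list, so X = Thu.

Thu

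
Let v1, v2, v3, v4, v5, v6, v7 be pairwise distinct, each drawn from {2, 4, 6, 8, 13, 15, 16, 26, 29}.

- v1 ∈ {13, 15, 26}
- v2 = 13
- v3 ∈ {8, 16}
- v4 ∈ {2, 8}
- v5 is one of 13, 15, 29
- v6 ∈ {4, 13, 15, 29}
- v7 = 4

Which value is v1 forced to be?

v2 must be 13 (only option left). Eliminate 13 elsewhere: v1, v5, v6.
v7's domain is down to {4}, so v7 = 4. Remove 4 from v6.
The 2 variables v5 and v6 are confined to {15, 29}, which locks those values in; drop them from v1.
So v1 = 26.

26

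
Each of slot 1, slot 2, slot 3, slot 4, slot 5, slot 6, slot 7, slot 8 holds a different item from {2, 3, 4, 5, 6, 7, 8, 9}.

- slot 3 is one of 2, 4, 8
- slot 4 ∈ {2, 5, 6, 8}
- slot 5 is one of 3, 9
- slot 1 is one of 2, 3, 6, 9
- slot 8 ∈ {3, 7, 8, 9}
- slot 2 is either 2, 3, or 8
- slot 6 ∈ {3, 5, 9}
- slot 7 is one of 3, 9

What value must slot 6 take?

5

Among the 8 variables, 4 fits only slot 3 (and all 8 values in {2, 3, 4, 5, 6, 7, 8, 9} must be used), so slot 3 = 4.
Among the 7 still-open variables, 7 fits only slot 8 (and all 7 values in {2, 3, 5, 6, 7, 8, 9} must be used), so slot 8 = 7.
slot 5 and slot 7 share exactly the 2 values {3, 9}; by pigeonhole those values go to them, so strike 3, 9 from slot 1, slot 2, slot 6.
So slot 6 = 5.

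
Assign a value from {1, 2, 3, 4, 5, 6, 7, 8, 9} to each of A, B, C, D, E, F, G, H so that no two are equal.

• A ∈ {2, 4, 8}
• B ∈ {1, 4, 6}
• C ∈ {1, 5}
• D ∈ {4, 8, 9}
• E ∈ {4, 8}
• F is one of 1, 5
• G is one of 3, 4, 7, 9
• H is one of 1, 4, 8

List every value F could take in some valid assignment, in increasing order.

1, 5

C and F share exactly the 2 values {1, 5}; by pigeonhole those values go to them, so strike 1, 5 from B, H.
E and H between them cover only {4, 8} — a naked pair. Remove those values from A, B, D, G.
A has just one choice, so A = 2.
B must be 6 (only option left).
D's domain is down to {9}, so D = 9. Remove 9 from G.
No further eliminations apply; F can still be any of 1, 5.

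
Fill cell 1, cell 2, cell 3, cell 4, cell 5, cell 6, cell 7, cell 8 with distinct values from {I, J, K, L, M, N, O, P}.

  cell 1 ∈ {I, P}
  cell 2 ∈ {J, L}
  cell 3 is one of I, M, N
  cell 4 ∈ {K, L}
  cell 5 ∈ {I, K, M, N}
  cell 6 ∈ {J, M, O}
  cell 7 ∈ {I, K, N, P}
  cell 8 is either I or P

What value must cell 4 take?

Among the 8 variables, O fits only cell 6 (and all 8 values in {I, J, K, L, M, N, O, P} must be used), so cell 6 = O.
The 7 still-open variables draw from only 7 values {I, J, K, L, M, N, P}, so each is used; only cell 2 can be J, hence cell 2 = J.
The 6 still-open variables draw from only 6 values {I, K, L, M, N, P}, so each is used; only cell 4 can be L, hence cell 4 = L.

L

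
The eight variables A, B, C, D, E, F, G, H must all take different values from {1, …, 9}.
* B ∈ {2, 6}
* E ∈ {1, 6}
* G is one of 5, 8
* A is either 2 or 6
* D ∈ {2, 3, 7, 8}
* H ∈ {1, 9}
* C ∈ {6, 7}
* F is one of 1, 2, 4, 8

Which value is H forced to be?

A and B share exactly the 2 values {2, 6}; by pigeonhole those values go to them, so strike 2, 6 from C, D, E, F.
C has just one choice, so C = 7. Remove 7 from D.
E must be 1 (only option left). Remove 1 from F, H.
So H = 9.

9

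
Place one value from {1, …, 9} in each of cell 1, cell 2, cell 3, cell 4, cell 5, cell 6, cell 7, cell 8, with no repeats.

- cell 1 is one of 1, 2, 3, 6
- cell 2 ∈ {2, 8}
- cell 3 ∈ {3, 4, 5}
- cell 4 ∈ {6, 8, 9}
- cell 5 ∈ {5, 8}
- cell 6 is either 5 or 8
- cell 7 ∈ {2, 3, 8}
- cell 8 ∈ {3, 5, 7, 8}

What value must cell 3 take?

4

The 2 variables cell 5 and cell 6 are confined to {5, 8}, which locks those values in; drop them from cell 2, cell 3, cell 4, cell 7, cell 8.
cell 2's domain is down to {2}, so cell 2 = 2. Eliminate 2 elsewhere: cell 1, cell 7.
cell 7's domain is down to {3}, so cell 7 = 3. So cell 1, cell 3, cell 8 can't be 3.
So cell 3 = 4.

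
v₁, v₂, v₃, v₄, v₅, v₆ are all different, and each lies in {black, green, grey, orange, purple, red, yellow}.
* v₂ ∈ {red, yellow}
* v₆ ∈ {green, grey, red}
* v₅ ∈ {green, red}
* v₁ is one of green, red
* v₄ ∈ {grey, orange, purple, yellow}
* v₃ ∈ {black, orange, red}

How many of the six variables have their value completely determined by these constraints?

v₁ and v₅ share exactly the 2 values {green, red}; by pigeonhole those values go to them, so strike green, red from v₂, v₃, v₆.
v₂'s domain is down to {yellow}, so v₂ = yellow. Strike yellow from v₄.
v₆ has just one choice, so v₆ = grey. Eliminate grey elsewhere: v₄.
Determined: v₂=yellow, v₆=grey. The other variables each still have more than one consistent value. That makes 2.

2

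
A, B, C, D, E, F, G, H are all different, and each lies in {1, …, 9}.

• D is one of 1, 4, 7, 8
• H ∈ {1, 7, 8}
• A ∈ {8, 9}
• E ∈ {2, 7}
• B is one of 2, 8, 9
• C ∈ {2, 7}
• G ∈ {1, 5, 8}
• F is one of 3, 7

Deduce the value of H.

The 8 variables together cover exactly {1, 2, 3, 4, 5, 7, 8, 9} — 8 values for 8 variables — and 3 appears only in F's list, so F = 3.
Among the 7 still-open variables, 4 fits only D (and all 7 values in {1, 2, 4, 5, 7, 8, 9} must be used), so D = 4.
The 6 still-open variables draw from only 6 values {1, 2, 5, 7, 8, 9}, so each is used; only G can be 5, hence G = 5.
The 5 still-open variables together cover exactly {1, 2, 7, 8, 9} — 5 values for 5 variables — and 1 appears only in H's list, so H = 1.

1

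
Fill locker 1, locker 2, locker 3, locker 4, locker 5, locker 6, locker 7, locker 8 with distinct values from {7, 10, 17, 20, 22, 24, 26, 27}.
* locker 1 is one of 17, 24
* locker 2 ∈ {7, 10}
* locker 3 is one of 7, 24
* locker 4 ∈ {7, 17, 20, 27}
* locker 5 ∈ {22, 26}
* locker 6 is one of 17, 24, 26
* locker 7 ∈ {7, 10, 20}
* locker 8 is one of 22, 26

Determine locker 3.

7

The 8 variables draw from only 8 values {7, 10, 17, 20, 22, 24, 26, 27}, so each is used; only locker 4 can be 27, hence locker 4 = 27.
The 7 still-open variables together cover exactly {7, 10, 17, 20, 22, 24, 26} — 7 values for 7 variables — and 20 appears only in locker 7's list, so locker 7 = 20.
The 6 still-open variables together cover exactly {7, 10, 17, 22, 24, 26} — 6 values for 6 variables — and 10 appears only in locker 2's list, so locker 2 = 10.
The 5 still-open variables draw from only 5 values {7, 17, 22, 24, 26}, so each is used; only locker 3 can be 7, hence locker 3 = 7.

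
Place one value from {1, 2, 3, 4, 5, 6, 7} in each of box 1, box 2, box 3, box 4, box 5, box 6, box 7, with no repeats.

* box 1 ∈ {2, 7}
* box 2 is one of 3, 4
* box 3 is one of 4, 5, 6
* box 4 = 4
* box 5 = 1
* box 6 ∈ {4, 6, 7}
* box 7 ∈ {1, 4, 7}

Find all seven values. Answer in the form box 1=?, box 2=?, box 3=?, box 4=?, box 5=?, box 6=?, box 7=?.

box 4 must be 4 (only option left). Remove 4 from box 2, box 3, box 6, box 7.
box 5 has just one choice, so box 5 = 1. Remove 1 from box 7.
That leaves box 7 = 7. Eliminate 7 elsewhere: box 1, box 6.
box 1 has just one choice, so box 1 = 2.
box 2 must be 3 (only option left).
box 6 has just one choice, so box 6 = 6. So box 3 can't be 6.
box 3 must be 5 (only option left).

box 1=2, box 2=3, box 3=5, box 4=4, box 5=1, box 6=6, box 7=7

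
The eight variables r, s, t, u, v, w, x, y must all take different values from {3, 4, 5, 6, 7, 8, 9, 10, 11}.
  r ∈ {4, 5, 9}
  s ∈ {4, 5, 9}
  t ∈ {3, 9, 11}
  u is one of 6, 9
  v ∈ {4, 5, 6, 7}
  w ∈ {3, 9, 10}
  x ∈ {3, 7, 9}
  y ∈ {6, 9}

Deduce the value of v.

The 8 variables together cover exactly {3, 4, 5, 6, 7, 9, 10, 11} — 8 values for 8 variables — and 10 appears only in w's list, so w = 10.
Among the 7 still-open variables, 11 fits only t (and all 7 values in {3, 4, 5, 6, 7, 9, 11} must be used), so t = 11.
Among the 6 still-open variables, 3 fits only x (and all 6 values in {3, 4, 5, 6, 7, 9} must be used), so x = 3.
The 5 still-open variables together cover exactly {4, 5, 6, 7, 9} — 5 values for 5 variables — and 7 appears only in v's list, so v = 7.

7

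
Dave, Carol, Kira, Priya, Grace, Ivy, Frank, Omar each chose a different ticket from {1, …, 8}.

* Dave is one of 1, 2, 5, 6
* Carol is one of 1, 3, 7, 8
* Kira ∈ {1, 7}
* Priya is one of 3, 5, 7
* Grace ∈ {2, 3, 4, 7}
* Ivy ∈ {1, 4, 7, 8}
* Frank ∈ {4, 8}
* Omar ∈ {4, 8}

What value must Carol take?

3

The 8 variables together cover exactly {1, 2, 3, 4, 5, 6, 7, 8} — 8 values for 8 variables — and 6 appears only in Dave's list, so Dave = 6.
Among the 7 still-open variables, 2 fits only Grace (and all 7 values in {1, 2, 3, 4, 5, 7, 8} must be used), so Grace = 2.
The 6 still-open variables together cover exactly {1, 3, 4, 5, 7, 8} — 6 values for 6 variables — and 5 appears only in Priya's list, so Priya = 5.
The 5 still-open variables draw from only 5 values {1, 3, 4, 7, 8}, so each is used; only Carol can be 3, hence Carol = 3.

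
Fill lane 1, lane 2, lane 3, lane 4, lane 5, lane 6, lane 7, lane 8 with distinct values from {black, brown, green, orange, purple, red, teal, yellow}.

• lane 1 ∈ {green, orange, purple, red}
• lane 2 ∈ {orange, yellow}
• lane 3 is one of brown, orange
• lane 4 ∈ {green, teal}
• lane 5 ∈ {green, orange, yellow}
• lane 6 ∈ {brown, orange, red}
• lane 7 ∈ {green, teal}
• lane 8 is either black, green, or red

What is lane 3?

The 8 variables together cover exactly {black, brown, green, orange, purple, red, teal, yellow} — 8 values for 8 variables — and black appears only in lane 8's list, so lane 8 = black.
Among the 7 still-open variables, purple fits only lane 1 (and all 7 values in {brown, green, orange, purple, red, teal, yellow} must be used), so lane 1 = purple.
The 6 still-open variables draw from only 6 values {brown, green, orange, red, teal, yellow}, so each is used; only lane 6 can be red, hence lane 6 = red.
The 5 still-open variables draw from only 5 values {brown, green, orange, teal, yellow}, so each is used; only lane 3 can be brown, hence lane 3 = brown.

brown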